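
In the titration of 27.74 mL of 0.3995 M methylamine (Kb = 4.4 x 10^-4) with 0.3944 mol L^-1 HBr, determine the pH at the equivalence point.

n(CH3NH2) = 0.3995 x 0.02774 = 0.01108 mol; V(HBr) at equivalence = 0.01108/0.3944 = 0.02810 L.
At equivalence the base is fully converted to CH3NH3+; total volume = 0.05584 L, so [CH3NH3+] = 0.01108/0.05584 = 0.1985 M.
Ka(CH3NH3+) = Kw/Kb = 1.0e-14 / 4.4 x 10^-4 = 2.27e-11.
[H^+] = sqrt(Ka x [CH3NH3+]) = sqrt(2.27e-11 x 0.1985) = 2.12e-6 M.
pH = -log(2.12e-6) = 5.67.

5.67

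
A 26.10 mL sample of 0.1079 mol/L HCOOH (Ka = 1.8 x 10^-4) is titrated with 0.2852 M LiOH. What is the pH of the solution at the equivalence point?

8.32

n(HCOOH) = 0.1079 x 0.02610 = 0.002816 mol; V(LiOH) at equivalence = 0.002816/0.2852 = 0.009874 L.
At equivalence all the acid is converted to HCOO-; total volume = 0.02610 + 0.009874 = 0.03597 L, so [HCOO-] = 0.002816/0.03597 = 0.07828 M.
Kb = Kw/Ka = 1.0e-14 / 1.8 x 10^-4 = 5.56e-11.
[OH^-] = sqrt(Kb x [HCOO-]) = sqrt(5.56e-11 x 0.07828) = 2.09e-6 M.
pOH = 5.68, so pH = 14.00 - 5.68 = 8.32.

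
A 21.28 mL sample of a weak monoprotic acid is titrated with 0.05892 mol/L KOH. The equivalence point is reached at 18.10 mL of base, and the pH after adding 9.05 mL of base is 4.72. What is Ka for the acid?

9.05 mL is half of the equivalence volume, so this is the half-equivalence point where [HA] = [A^-].
At half-equivalence pH = pKa, so pKa = 4.72.
Ka = 10^(-4.72) = 1.9 x 10^-5.

1.9 x 10^-5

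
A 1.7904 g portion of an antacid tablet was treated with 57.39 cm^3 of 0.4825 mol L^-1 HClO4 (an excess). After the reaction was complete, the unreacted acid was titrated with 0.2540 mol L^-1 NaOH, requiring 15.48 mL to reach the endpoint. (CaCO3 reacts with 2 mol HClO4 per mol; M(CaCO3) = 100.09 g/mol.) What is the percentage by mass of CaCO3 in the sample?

66.4%

Total n(HClO4) added = 0.4825 x 0.05739 = 0.02769 mol.
n(NaOH) used = 0.2540 x 0.01548 = 0.003932 mol, which equals the excess n(HClO4).
So n(HClO4) consumed by the sample = 0.02769 - 0.003932 = 0.02376 mol.
n(CaCO3) = 0.02376 / 2 = 0.01188 mol.
mass CaCO3 = 0.01188 x 100.09 = 1.189 g, so %CaCO3 = 1.189/1.7904 x 100 = 66.4%.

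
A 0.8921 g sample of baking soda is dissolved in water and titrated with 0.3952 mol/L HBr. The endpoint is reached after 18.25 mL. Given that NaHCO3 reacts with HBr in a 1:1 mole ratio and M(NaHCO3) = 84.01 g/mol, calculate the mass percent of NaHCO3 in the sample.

67.9%

n(HBr) = 0.3952 x 0.01825 = 0.007212 mol.
n(NaHCO3) = 0.007212 / 1 = 0.007212 mol.
mass of NaHCO3 = 0.007212 x 84.01 = 0.6059 g.
% purity = 0.6059 / 0.8921 x 100 = 67.9%.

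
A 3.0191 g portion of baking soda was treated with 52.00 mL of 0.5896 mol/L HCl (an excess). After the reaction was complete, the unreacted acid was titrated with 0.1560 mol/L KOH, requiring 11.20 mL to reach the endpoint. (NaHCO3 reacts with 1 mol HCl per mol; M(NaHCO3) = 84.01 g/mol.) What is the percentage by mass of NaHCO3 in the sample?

Total n(HCl) added = 0.5896 x 0.05200 = 0.03066 mol.
n(KOH) used = 0.1560 x 0.01120 = 0.001747 mol, which equals the excess n(HCl).
So n(HCl) consumed by the sample = 0.03066 - 0.001747 = 0.02891 mol.
n(NaHCO3) = 0.02891 / 1 = 0.02891 mol.
mass NaHCO3 = 0.02891 x 84.01 = 2.429 g, so %NaHCO3 = 2.429/3.0191 x 100 = 80.5%.

80.5%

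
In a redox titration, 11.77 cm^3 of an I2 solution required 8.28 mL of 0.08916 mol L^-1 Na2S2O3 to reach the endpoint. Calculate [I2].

n(Na2S2O3) = 0.08916 x 0.008280 = 0.0007382 mol.
From the balanced equation, 2 mol Na2S2O3 reacts with 1 mol I2, so n(I2) = 0.0007382 x 1/2 = 0.0003691 mol.
[I2] = 0.0003691 / 0.01177 L = 0.0314 M.

0.0314 M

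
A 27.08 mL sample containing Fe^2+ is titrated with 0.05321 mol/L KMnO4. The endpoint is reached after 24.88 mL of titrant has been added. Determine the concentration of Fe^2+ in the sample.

0.244 M

n(KMnO4) = 0.05321 x 0.02488 = 0.001324 mol.
From the balanced equation, 1 mol KMnO4 reacts with 5 mol Fe^2+, so n(Fe^2+) = 0.001324 x 5/1 = 0.006619 mol.
[Fe^2+] = 0.006619 / 0.02708 L = 0.244 M.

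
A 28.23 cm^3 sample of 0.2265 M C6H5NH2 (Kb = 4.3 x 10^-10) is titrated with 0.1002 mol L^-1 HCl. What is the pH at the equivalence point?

n(C6H5NH2) = 0.2265 x 0.02823 = 0.006394 mol; V(HCl) at equivalence = 0.006394/0.1002 = 0.06381 L.
At equivalence the base is fully converted to C6H5NH3+; total volume = 0.09204 L, so [C6H5NH3+] = 0.006394/0.09204 = 0.06947 M.
Ka(C6H5NH3+) = Kw/Kb = 1.0e-14 / 4.3 x 10^-10 = 2.33e-5.
[H^+] = sqrt(Ka x [C6H5NH3+]) = sqrt(2.33e-5 x 0.06947) = 0.00127 M.
pH = -log(0.00127) = 2.90.

2.90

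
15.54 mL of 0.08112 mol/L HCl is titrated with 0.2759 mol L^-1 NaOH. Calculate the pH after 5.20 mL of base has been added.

11.92

n(acid) = 0.08112 x 0.01554 = 0.001261 mol; n(NaOH) added = 0.2759 x 0.005200 = 0.001435 mol.
Base is in excess by 0.001435 - 0.001261 = 0.0001741 mol in a total volume of 0.02074 L.
[OH^-] = 0.0001741/0.02074 = 0.008393 M, so pOH = 2.08 and pH = 14.00 - 2.08 = 11.92.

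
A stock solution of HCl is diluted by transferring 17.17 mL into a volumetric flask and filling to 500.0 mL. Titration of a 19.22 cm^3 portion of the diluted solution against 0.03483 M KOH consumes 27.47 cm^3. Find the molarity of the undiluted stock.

1.45 M

n(KOH) = 0.03483 x 0.02747 = 0.0009568 mol.
n(HCl) in the aliquot = 0.0009568 mol.
[diluted HCl] = 0.0009568 / 0.01922 = 0.04978 M.
Dilution factor = 500.0/17.17 = 29.12, so [stock] = 0.04978 x 29.12 = 1.45 M.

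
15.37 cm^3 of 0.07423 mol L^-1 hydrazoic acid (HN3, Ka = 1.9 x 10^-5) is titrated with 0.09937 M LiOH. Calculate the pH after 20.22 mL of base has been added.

12.39

n(acid) = 0.07423 x 0.01537 = 0.001141 mol; n(LiOH) added = 0.09937 x 0.02022 = 0.002009 mol.
Base is in excess by 0.002009 - 0.001141 = 0.0008683 mol in a total volume of 0.03559 L.
[OH^-] = 0.0008683/0.03559 = 0.02440 M, so pOH = 1.61 and pH = 14.00 - 1.61 = 12.39.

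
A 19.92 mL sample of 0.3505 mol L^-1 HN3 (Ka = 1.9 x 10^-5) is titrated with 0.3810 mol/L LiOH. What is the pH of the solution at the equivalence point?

8.99

n(HN3) = 0.3505 x 0.01992 = 0.006982 mol; V(LiOH) at equivalence = 0.006982/0.3810 = 0.01833 L.
At equivalence all the acid is converted to N3-; total volume = 0.01992 + 0.01833 = 0.03825 L, so [N3-] = 0.006982/0.03825 = 0.1826 M.
Kb = Kw/Ka = 1.0e-14 / 1.9 x 10^-5 = 5.26e-10.
[OH^-] = sqrt(Kb x [N3-]) = sqrt(5.26e-10 x 0.1826) = 9.80e-6 M.
pOH = 5.01, so pH = 14.00 - 5.01 = 8.99.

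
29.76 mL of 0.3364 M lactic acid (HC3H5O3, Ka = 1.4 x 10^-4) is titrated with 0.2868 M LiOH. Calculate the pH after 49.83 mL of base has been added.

12.73

n(acid) = 0.3364 x 0.02976 = 0.01001 mol; n(LiOH) added = 0.2868 x 0.04983 = 0.01429 mol.
Base is in excess by 0.01429 - 0.01001 = 0.004280 mol in a total volume of 0.07959 L.
[OH^-] = 0.004280/0.07959 = 0.05378 M, so pOH = 1.27 and pH = 14.00 - 1.27 = 12.73.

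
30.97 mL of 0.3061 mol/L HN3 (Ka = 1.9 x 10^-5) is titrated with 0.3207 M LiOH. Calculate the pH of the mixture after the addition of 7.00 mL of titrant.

Initial n(HN3) = 0.3061 x 0.03097 = 0.009480 mol.
n(LiOH) added = 0.3207 x 0.007000 = 0.002245 mol, converting that many moles of HN3 to N3-.
Remaining n(HN3) = 0.007235 mol; n(N3-) = 0.002245 mol.
By Henderson-Hasselbalch, pH = pKa + log([A^-]/[HA]) = 4.72 + log(0.002245/0.007235) = 4.72 + (-0.51) = 4.21.

4.21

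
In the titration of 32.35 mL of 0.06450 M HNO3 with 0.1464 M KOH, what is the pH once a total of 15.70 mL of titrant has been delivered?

11.64

n(acid) = 0.06450 x 0.03235 = 0.002087 mol; n(KOH) added = 0.1464 x 0.01570 = 0.002298 mol.
Base is in excess by 0.002298 - 0.002087 = 0.0002119 mol in a total volume of 0.04805 L.
[OH^-] = 0.0002119/0.04805 = 0.004410 M, so pOH = 2.36 and pH = 14.00 - 2.36 = 11.64.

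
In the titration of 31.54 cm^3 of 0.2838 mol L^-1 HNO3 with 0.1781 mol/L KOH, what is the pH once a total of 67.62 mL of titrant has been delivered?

12.49

n(acid) = 0.2838 x 0.03154 = 0.008951 mol; n(KOH) added = 0.1781 x 0.06762 = 0.01204 mol.
Base is in excess by 0.01204 - 0.008951 = 0.003092 mol in a total volume of 0.09916 L.
[OH^-] = 0.003092/0.09916 = 0.03118 M, so pOH = 1.51 and pH = 14.00 - 1.51 = 12.49.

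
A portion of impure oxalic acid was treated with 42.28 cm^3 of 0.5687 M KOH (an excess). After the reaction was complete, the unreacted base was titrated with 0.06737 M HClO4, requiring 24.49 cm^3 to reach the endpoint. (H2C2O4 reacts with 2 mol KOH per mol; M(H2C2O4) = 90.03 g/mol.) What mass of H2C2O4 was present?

Total n(KOH) added = 0.5687 x 0.04228 = 0.02404 mol.
n(HClO4) used = 0.06737 x 0.02449 = 0.001650 mol, which equals the excess n(KOH).
So n(KOH) consumed by the sample = 0.02404 - 0.001650 = 0.02239 mol.
n(H2C2O4) = 0.02239 / 2 = 0.01120 mol.
mass = 0.01120 mol x 90.03 g/mol = 1.01 g.

1.01 g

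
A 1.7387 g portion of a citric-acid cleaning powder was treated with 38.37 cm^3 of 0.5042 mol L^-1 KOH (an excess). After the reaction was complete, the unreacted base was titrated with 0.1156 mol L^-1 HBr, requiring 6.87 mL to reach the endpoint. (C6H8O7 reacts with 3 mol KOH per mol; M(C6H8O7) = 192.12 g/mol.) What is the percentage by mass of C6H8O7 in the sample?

Total n(KOH) added = 0.5042 x 0.03837 = 0.01935 mol.
n(HBr) used = 0.1156 x 0.006870 = 0.0007942 mol, which equals the excess n(KOH).
So n(KOH) consumed by the sample = 0.01935 - 0.0007942 = 0.01855 mol.
n(C6H8O7) = 0.01855 / 3 = 0.006184 mol.
mass C6H8O7 = 0.006184 x 192.12 = 1.188 g, so %C6H8O7 = 1.188/1.7387 x 100 = 68.3%.

68.3%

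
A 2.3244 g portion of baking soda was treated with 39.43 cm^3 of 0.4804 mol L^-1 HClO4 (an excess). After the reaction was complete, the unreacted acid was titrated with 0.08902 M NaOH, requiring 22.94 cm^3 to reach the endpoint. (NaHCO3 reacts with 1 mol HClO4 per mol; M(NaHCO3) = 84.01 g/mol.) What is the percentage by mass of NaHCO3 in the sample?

61.1%

Total n(HClO4) added = 0.4804 x 0.03943 = 0.01894 mol.
n(NaOH) used = 0.08902 x 0.02294 = 0.002042 mol, which equals the excess n(HClO4).
So n(HClO4) consumed by the sample = 0.01894 - 0.002042 = 0.01690 mol.
n(NaHCO3) = 0.01690 / 1 = 0.01690 mol.
mass NaHCO3 = 0.01690 x 84.01 = 1.420 g, so %NaHCO3 = 1.420/2.3244 x 100 = 61.1%.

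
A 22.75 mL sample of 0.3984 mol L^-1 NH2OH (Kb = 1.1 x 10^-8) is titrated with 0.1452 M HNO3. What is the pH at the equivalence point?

n(NH2OH) = 0.3984 x 0.02275 = 0.009064 mol; V(HNO3) at equivalence = 0.009064/0.1452 = 0.06242 L.
At equivalence the base is fully converted to NH3OH+; total volume = 0.08517 L, so [NH3OH+] = 0.009064/0.08517 = 0.1064 M.
Ka(NH3OH+) = Kw/Kb = 1.0e-14 / 1.1 x 10^-8 = 9.09e-7.
[H^+] = sqrt(Ka x [NH3OH+]) = sqrt(9.09e-7 x 0.1064) = 0.000311 M.
pH = -log(0.000311) = 3.51.

3.51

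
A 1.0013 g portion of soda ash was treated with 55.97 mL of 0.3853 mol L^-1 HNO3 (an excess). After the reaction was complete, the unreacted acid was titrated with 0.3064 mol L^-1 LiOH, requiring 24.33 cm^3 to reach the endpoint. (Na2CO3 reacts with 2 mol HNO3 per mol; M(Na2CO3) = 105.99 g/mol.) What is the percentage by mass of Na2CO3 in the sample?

74.7%

Total n(HNO3) added = 0.3853 x 0.05597 = 0.02157 mol.
n(LiOH) used = 0.3064 x 0.02433 = 0.007455 mol, which equals the excess n(HNO3).
So n(HNO3) consumed by the sample = 0.02157 - 0.007455 = 0.01411 mol.
n(Na2CO3) = 0.01411 / 2 = 0.007055 mol.
mass Na2CO3 = 0.007055 x 105.99 = 0.7478 g, so %Na2CO3 = 0.7478/1.0013 x 100 = 74.7%.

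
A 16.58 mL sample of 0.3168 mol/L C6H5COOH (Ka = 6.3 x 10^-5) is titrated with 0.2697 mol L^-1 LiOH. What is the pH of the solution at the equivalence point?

8.68

n(C6H5COOH) = 0.3168 x 0.01658 = 0.005253 mol; V(LiOH) at equivalence = 0.005253/0.2697 = 0.01948 L.
At equivalence all the acid is converted to C6H5COO-; total volume = 0.01658 + 0.01948 = 0.03606 L, so [C6H5COO-] = 0.005253/0.03606 = 0.1457 M.
Kb = Kw/Ka = 1.0e-14 / 6.3 x 10^-5 = 1.59e-10.
[OH^-] = sqrt(Kb x [C6H5COO-]) = sqrt(1.59e-10 x 0.1457) = 4.81e-6 M.
pOH = 5.32, so pH = 14.00 - 5.32 = 8.68.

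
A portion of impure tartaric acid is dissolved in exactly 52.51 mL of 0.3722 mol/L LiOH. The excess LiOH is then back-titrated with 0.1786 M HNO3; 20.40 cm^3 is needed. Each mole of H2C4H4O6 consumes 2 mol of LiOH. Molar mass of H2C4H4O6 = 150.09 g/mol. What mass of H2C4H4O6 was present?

1.19 g

Total n(LiOH) added = 0.3722 x 0.05251 = 0.01954 mol.
n(HNO3) used = 0.1786 x 0.02040 = 0.003643 mol, which equals the excess n(LiOH).
So n(LiOH) consumed by the sample = 0.01954 - 0.003643 = 0.01590 mol.
n(H2C4H4O6) = 0.01590 / 2 = 0.007950 mol.
mass = 0.007950 mol x 150.09 g/mol = 1.19 g.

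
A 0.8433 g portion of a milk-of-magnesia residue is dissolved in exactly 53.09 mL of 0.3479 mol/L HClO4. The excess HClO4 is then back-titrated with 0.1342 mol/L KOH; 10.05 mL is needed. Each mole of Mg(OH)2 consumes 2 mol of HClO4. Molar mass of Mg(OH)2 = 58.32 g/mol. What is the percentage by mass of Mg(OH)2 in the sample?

59.2%

Total n(HClO4) added = 0.3479 x 0.05309 = 0.01847 mol.
n(KOH) used = 0.1342 x 0.01005 = 0.001349 mol, which equals the excess n(HClO4).
So n(HClO4) consumed by the sample = 0.01847 - 0.001349 = 0.01712 mol.
n(Mg(OH)2) = 0.01712 / 2 = 0.008561 mol.
mass Mg(OH)2 = 0.008561 x 58.32 = 0.4993 g, so %Mg(OH)2 = 0.4993/0.8433 x 100 = 59.2%.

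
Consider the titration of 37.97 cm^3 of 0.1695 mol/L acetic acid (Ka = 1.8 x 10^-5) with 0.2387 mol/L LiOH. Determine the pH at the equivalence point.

n(CH3COOH) = 0.1695 x 0.03797 = 0.006436 mol; V(LiOH) at equivalence = 0.006436/0.2387 = 0.02696 L.
At equivalence all the acid is converted to CH3COO-; total volume = 0.03797 + 0.02696 = 0.06493 L, so [CH3COO-] = 0.006436/0.06493 = 0.09912 M.
Kb = Kw/Ka = 1.0e-14 / 1.8 x 10^-5 = 5.56e-10.
[OH^-] = sqrt(Kb x [CH3COO-]) = sqrt(5.56e-10 x 0.09912) = 7.42e-6 M.
pOH = 5.13, so pH = 14.00 - 5.13 = 8.87.

8.87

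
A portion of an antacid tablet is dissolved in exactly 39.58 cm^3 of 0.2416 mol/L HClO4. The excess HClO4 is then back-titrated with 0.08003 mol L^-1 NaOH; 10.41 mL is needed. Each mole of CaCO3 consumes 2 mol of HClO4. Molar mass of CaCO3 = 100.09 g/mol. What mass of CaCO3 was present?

Total n(HClO4) added = 0.2416 x 0.03958 = 0.009563 mol.
n(NaOH) used = 0.08003 x 0.01041 = 0.0008331 mol, which equals the excess n(HClO4).
So n(HClO4) consumed by the sample = 0.009563 - 0.0008331 = 0.008729 mol.
n(CaCO3) = 0.008729 / 2 = 0.004365 mol.
mass = 0.004365 mol x 100.09 g/mol = 0.437 g.

0.437 g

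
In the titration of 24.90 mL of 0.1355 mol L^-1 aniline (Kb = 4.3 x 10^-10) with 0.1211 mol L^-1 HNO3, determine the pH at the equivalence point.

2.91

n(C6H5NH2) = 0.1355 x 0.02490 = 0.003374 mol; V(HNO3) at equivalence = 0.003374/0.1211 = 0.02786 L.
At equivalence the base is fully converted to C6H5NH3+; total volume = 0.05276 L, so [C6H5NH3+] = 0.003374/0.05276 = 0.06395 M.
Ka(C6H5NH3+) = Kw/Kb = 1.0e-14 / 4.3 x 10^-10 = 2.33e-5.
[H^+] = sqrt(Ka x [C6H5NH3+]) = sqrt(2.33e-5 x 0.06395) = 0.00122 M.
pH = -log(0.00122) = 2.91.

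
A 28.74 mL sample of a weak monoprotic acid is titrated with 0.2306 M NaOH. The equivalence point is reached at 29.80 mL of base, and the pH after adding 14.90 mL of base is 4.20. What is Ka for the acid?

6.3 x 10^-5

14.90 mL is half of the equivalence volume, so this is the half-equivalence point where [HA] = [A^-].
At half-equivalence pH = pKa, so pKa = 4.20.
Ka = 10^(-4.20) = 6.3 x 10^-5.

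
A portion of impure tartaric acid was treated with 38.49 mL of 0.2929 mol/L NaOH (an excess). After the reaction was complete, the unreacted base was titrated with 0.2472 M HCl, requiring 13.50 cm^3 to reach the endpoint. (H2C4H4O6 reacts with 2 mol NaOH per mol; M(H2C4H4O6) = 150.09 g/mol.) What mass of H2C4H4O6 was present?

Total n(NaOH) added = 0.2929 x 0.03849 = 0.01127 mol.
n(HCl) used = 0.2472 x 0.01350 = 0.003337 mol, which equals the excess n(NaOH).
So n(NaOH) consumed by the sample = 0.01127 - 0.003337 = 0.007937 mol.
n(H2C4H4O6) = 0.007937 / 2 = 0.003968 mol.
mass = 0.003968 mol x 150.09 g/mol = 0.596 g.

0.596 g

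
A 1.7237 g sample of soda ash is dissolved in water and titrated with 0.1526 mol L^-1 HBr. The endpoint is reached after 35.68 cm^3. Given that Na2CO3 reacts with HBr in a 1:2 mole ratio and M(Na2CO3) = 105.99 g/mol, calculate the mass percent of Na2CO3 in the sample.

16.7%

n(HBr) = 0.1526 x 0.03568 = 0.005445 mol.
n(Na2CO3) = 0.005445 / 2 = 0.002722 mol.
mass of Na2CO3 = 0.002722 x 105.99 = 0.2885 g.
% purity = 0.2885 / 1.7237 x 100 = 16.7%.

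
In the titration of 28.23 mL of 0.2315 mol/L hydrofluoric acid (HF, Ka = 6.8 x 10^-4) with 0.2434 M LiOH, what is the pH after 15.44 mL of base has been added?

Initial n(HF) = 0.2315 x 0.02823 = 0.006535 mol.
n(LiOH) added = 0.2434 x 0.01544 = 0.003758 mol, converting that many moles of HF to F-.
Remaining n(HF) = 0.002777 mol; n(F-) = 0.003758 mol.
By Henderson-Hasselbalch, pH = pKa + log([A^-]/[HA]) = 3.17 + log(0.003758/0.002777) = 3.17 + (+0.13) = 3.30.

3.30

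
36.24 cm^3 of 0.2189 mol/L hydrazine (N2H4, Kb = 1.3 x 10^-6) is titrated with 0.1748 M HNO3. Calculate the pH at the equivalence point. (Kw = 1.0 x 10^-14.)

n(N2H4) = 0.2189 x 0.03624 = 0.007933 mol; V(HNO3) at equivalence = 0.007933/0.1748 = 0.04538 L.
At equivalence the base is fully converted to N2H5+; total volume = 0.08162 L, so [N2H5+] = 0.007933/0.08162 = 0.09719 M.
Ka(N2H5+) = Kw/Kb = 1.0e-14 / 1.3 x 10^-6 = 7.69e-9.
[H^+] = sqrt(Ka x [N2H5+]) = sqrt(7.69e-9 x 0.09719) = 2.73e-5 M.
pH = -log(2.73e-5) = 4.56.

4.56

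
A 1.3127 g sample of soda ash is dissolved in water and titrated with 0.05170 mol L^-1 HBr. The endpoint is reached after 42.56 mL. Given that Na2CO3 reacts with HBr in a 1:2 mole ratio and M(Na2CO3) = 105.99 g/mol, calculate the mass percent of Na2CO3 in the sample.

8.88%

n(HBr) = 0.05170 x 0.04256 = 0.002200 mol.
n(Na2CO3) = 0.002200 / 2 = 0.001100 mol.
mass of Na2CO3 = 0.001100 x 105.99 = 0.1166 g.
% purity = 0.1166 / 1.3127 x 100 = 8.88%.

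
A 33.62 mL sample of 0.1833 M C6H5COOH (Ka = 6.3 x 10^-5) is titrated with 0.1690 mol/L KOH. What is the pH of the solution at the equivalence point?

n(C6H5COOH) = 0.1833 x 0.03362 = 0.006163 mol; V(KOH) at equivalence = 0.006163/0.1690 = 0.03646 L.
At equivalence all the acid is converted to C6H5COO-; total volume = 0.03362 + 0.03646 = 0.07008 L, so [C6H5COO-] = 0.006163/0.07008 = 0.08793 M.
Kb = Kw/Ka = 1.0e-14 / 6.3 x 10^-5 = 1.59e-10.
[OH^-] = sqrt(Kb x [C6H5COO-]) = sqrt(1.59e-10 x 0.08793) = 3.74e-6 M.
pOH = 5.43, so pH = 14.00 - 5.43 = 8.57.

8.57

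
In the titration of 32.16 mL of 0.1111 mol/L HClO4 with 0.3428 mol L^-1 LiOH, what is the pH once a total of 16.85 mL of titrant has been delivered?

12.65

n(acid) = 0.1111 x 0.03216 = 0.003573 mol; n(LiOH) added = 0.3428 x 0.01685 = 0.005776 mol.
Base is in excess by 0.005776 - 0.003573 = 0.002203 mol in a total volume of 0.04901 L.
[OH^-] = 0.002203/0.04901 = 0.04495 M, so pOH = 1.35 and pH = 14.00 - 1.35 = 12.65.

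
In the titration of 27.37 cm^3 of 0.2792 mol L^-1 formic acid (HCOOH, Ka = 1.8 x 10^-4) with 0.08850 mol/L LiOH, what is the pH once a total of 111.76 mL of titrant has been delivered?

12.21

n(acid) = 0.2792 x 0.02737 = 0.007642 mol; n(LiOH) added = 0.08850 x 0.1118 = 0.009891 mol.
Base is in excess by 0.009891 - 0.007642 = 0.002249 mol in a total volume of 0.1391 L.
[OH^-] = 0.002249/0.1391 = 0.01617 M, so pOH = 1.79 and pH = 14.00 - 1.79 = 12.21.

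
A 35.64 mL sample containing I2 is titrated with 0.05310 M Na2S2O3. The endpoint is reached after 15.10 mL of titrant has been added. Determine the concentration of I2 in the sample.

n(Na2S2O3) = 0.05310 x 0.01510 = 0.0008018 mol.
From the balanced equation, 2 mol Na2S2O3 reacts with 1 mol I2, so n(I2) = 0.0008018 x 1/2 = 0.0004009 mol.
[I2] = 0.0004009 / 0.03564 L = 0.0112 M.

0.0112 M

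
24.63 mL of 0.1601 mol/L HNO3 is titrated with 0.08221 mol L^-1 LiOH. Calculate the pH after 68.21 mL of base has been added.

12.25

n(acid) = 0.1601 x 0.02463 = 0.003943 mol; n(LiOH) added = 0.08221 x 0.06821 = 0.005608 mol.
Base is in excess by 0.005608 - 0.003943 = 0.001664 mol in a total volume of 0.09284 L.
[OH^-] = 0.001664/0.09284 = 0.01793 M, so pOH = 1.75 and pH = 14.00 - 1.75 = 12.25.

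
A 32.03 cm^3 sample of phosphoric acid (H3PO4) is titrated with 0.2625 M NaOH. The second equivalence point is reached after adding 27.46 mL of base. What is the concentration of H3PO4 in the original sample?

0.113 M

n(NaOH) = 0.2625 x 0.02746 = 0.007208 mol.
At the second equivalence point, 2 mol OH^- react per mol H3PO4, so n(H3PO4) = 0.007208 / 2 = 0.003604 mol.
[H3PO4] = 0.003604 / 0.03203 L = 0.113 M.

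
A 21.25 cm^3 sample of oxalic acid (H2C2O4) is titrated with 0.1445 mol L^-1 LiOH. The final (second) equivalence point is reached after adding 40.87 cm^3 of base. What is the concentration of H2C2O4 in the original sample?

n(LiOH) = 0.1445 x 0.04087 = 0.005906 mol.
At the final (second) equivalence point, 2 mol OH^- react per mol H2C2O4, so n(H2C2O4) = 0.005906 / 2 = 0.002953 mol.
[H2C2O4] = 0.002953 / 0.02125 L = 0.139 M.

0.139 M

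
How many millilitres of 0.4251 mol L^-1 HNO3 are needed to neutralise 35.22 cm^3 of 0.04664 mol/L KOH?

n(KOH) = 0.04664 mol/L x 0.03522 L = 0.001643 mol.
At equivalence n(HNO3) = n(KOH) = 0.001643 mol.
V(HNO3) = 0.001643 / 0.4251 = 0.003864 L = 3.86 mL.

3.86 mL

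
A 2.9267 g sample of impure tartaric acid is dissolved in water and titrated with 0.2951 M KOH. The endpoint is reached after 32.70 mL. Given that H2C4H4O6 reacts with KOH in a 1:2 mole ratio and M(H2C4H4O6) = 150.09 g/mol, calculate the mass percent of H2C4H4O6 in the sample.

24.7%

n(KOH) = 0.2951 x 0.03270 = 0.009650 mol.
n(H2C4H4O6) = 0.009650 / 2 = 0.004825 mol.
mass of H2C4H4O6 = 0.004825 x 150.09 = 0.7242 g.
% purity = 0.7242 / 2.9267 x 100 = 24.7%.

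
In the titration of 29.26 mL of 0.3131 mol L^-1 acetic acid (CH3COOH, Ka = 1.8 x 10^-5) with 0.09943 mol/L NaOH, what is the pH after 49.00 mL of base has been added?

4.80

Initial n(CH3COOH) = 0.3131 x 0.02926 = 0.009161 mol.
n(NaOH) added = 0.09943 x 0.04900 = 0.004872 mol, converting that many moles of CH3COOH to CH3COO-.
Remaining n(CH3COOH) = 0.004289 mol; n(CH3COO-) = 0.004872 mol.
By Henderson-Hasselbalch, pH = pKa + log([A^-]/[HA]) = 4.74 + log(0.004872/0.004289) = 4.74 + (+0.06) = 4.80.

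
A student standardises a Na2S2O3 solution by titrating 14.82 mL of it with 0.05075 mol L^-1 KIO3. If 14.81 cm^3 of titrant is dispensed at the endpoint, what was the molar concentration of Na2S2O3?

n(KIO3) = 0.05075 x 0.01481 = 0.0007516 mol.
From the balanced equation, 1 mol KIO3 reacts with 6 mol Na2S2O3, so n(Na2S2O3) = 0.0007516 x 6/1 = 0.004510 mol.
[Na2S2O3] = 0.004510 / 0.01482 L = 0.304 M.

0.304 M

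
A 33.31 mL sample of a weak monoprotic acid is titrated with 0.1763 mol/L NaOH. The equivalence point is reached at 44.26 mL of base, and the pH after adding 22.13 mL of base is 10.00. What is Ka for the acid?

1.0 x 10^-10

22.13 mL is half of the equivalence volume, so this is the half-equivalence point where [HA] = [A^-].
At half-equivalence pH = pKa, so pKa = 10.00.
Ka = 10^(-10.00) = 1.0 x 10^-10.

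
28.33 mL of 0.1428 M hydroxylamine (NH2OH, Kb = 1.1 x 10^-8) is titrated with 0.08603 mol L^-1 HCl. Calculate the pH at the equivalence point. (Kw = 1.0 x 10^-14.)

n(NH2OH) = 0.1428 x 0.02833 = 0.004046 mol; V(HCl) at equivalence = 0.004046/0.08603 = 0.04702 L.
At equivalence the base is fully converted to NH3OH+; total volume = 0.07535 L, so [NH3OH+] = 0.004046/0.07535 = 0.05369 M.
Ka(NH3OH+) = Kw/Kb = 1.0e-14 / 1.1 x 10^-8 = 9.09e-7.
[H^+] = sqrt(Ka x [NH3OH+]) = sqrt(9.09e-7 x 0.05369) = 0.000221 M.
pH = -log(0.000221) = 3.66.

3.66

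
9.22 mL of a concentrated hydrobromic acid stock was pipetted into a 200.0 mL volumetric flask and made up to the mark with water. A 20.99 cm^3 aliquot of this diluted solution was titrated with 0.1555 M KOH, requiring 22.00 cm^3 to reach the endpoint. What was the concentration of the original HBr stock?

n(KOH) = 0.1555 x 0.02200 = 0.003421 mol.
n(HBr) in the aliquot = 0.003421 mol.
[diluted HBr] = 0.003421 / 0.02099 = 0.1630 M.
Dilution factor = 200.0/9.220 = 21.69, so [stock] = 0.1630 x 21.69 = 3.54 M.

3.54 M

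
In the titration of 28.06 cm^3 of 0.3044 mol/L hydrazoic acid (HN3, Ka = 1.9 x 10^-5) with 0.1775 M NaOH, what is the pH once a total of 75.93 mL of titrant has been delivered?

n(acid) = 0.3044 x 0.02806 = 0.008541 mol; n(NaOH) added = 0.1775 x 0.07593 = 0.01348 mol.
Base is in excess by 0.01348 - 0.008541 = 0.004936 mol in a total volume of 0.1040 L.
[OH^-] = 0.004936/0.1040 = 0.04747 M, so pOH = 1.32 and pH = 14.00 - 1.32 = 12.68.

12.68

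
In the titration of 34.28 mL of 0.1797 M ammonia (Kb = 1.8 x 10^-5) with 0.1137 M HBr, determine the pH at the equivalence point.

n(NH3) = 0.1797 x 0.03428 = 0.006160 mol; V(HBr) at equivalence = 0.006160/0.1137 = 0.05418 L.
At equivalence the base is fully converted to NH4+; total volume = 0.08846 L, so [NH4+] = 0.006160/0.08846 = 0.06964 M.
Ka(NH4+) = Kw/Kb = 1.0e-14 / 1.8 x 10^-5 = 5.56e-10.
[H^+] = sqrt(Ka x [NH4+]) = sqrt(5.56e-10 x 0.06964) = 6.22e-6 M.
pH = -log(6.22e-6) = 5.21.

5.21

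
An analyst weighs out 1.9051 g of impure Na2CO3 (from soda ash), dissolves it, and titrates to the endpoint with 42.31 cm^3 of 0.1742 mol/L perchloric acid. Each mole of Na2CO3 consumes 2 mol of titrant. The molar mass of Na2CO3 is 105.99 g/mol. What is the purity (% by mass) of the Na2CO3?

n(HClO4) = 0.1742 x 0.04231 = 0.007370 mol.
n(Na2CO3) = 0.007370 / 2 = 0.003685 mol.
mass of Na2CO3 = 0.003685 x 105.99 = 0.3906 g.
% purity = 0.3906 / 1.9051 x 100 = 20.5%.

20.5%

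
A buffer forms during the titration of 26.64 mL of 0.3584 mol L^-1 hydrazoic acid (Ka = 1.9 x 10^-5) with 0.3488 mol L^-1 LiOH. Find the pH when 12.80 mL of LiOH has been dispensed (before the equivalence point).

Initial n(HN3) = 0.3584 x 0.02664 = 0.009548 mol.
n(LiOH) added = 0.3488 x 0.01280 = 0.004465 mol, converting that many moles of HN3 to N3-.
Remaining n(HN3) = 0.005083 mol; n(N3-) = 0.004465 mol.
By Henderson-Hasselbalch, pH = pKa + log([A^-]/[HA]) = 4.72 + log(0.004465/0.005083) = 4.72 + (-0.06) = 4.66.

4.66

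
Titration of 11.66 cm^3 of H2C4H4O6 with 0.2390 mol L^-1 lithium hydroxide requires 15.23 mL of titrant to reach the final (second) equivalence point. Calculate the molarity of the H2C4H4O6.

n(LiOH) = 0.2390 x 0.01523 = 0.003640 mol.
At the final (second) equivalence point, 2 mol OH^- react per mol H2C4H4O6, so n(H2C4H4O6) = 0.003640 / 2 = 0.001820 mol.
[H2C4H4O6] = 0.001820 / 0.01166 L = 0.156 M.

0.156 M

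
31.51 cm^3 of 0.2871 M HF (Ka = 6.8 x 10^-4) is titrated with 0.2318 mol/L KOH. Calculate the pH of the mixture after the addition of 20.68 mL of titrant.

3.22

Initial n(HF) = 0.2871 x 0.03151 = 0.009047 mol.
n(KOH) added = 0.2318 x 0.02068 = 0.004794 mol, converting that many moles of HF to F-.
Remaining n(HF) = 0.004253 mol; n(F-) = 0.004794 mol.
By Henderson-Hasselbalch, pH = pKa + log([A^-]/[HA]) = 3.17 + log(0.004794/0.004253) = 3.17 + (+0.05) = 3.22.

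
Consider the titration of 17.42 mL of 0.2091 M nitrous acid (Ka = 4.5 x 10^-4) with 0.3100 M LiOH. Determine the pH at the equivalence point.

n(HNO2) = 0.2091 x 0.01742 = 0.003643 mol; V(LiOH) at equivalence = 0.003643/0.3100 = 0.01175 L.
At equivalence all the acid is converted to NO2-; total volume = 0.01742 + 0.01175 = 0.02917 L, so [NO2-] = 0.003643/0.02917 = 0.1249 M.
Kb = Kw/Ka = 1.0e-14 / 4.5 x 10^-4 = 2.22e-11.
[OH^-] = sqrt(Kb x [NO2-]) = sqrt(2.22e-11 x 0.1249) = 1.67e-6 M.
pOH = 5.78, so pH = 14.00 - 5.78 = 8.22.

8.22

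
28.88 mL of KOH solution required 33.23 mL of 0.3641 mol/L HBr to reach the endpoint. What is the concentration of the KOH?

n(HBr) delivered = 0.3641 x 0.03323 = 0.01210 mol.
For a 1:1 reaction, n(KOH) = 0.01210 mol.
[KOH] = 0.01210 mol / 0.02888 L = 0.419 M.

0.419 M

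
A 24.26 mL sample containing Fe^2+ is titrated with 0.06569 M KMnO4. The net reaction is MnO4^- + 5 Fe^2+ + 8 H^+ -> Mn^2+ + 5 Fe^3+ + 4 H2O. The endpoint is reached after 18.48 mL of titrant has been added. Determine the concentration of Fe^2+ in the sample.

n(KMnO4) = 0.06569 x 0.01848 = 0.001214 mol.
From the balanced equation, 1 mol KMnO4 reacts with 5 mol Fe^2+, so n(Fe^2+) = 0.001214 x 5/1 = 0.006070 mol.
[Fe^2+] = 0.006070 / 0.02426 L = 0.250 M.

0.250 M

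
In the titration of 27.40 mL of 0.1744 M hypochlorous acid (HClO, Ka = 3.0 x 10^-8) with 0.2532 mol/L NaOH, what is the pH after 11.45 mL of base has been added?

7.71

Initial n(HClO) = 0.1744 x 0.02740 = 0.004779 mol.
n(NaOH) added = 0.2532 x 0.01145 = 0.002899 mol, converting that many moles of HClO to ClO-.
Remaining n(HClO) = 0.001879 mol; n(ClO-) = 0.002899 mol.
By Henderson-Hasselbalch, pH = pKa + log([A^-]/[HA]) = 7.52 + log(0.002899/0.001879) = 7.52 + (+0.19) = 7.71.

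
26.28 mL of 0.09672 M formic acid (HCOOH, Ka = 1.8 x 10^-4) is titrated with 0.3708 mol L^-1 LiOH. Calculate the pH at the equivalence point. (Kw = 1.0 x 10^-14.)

n(HCOOH) = 0.09672 x 0.02628 = 0.002542 mol; V(LiOH) at equivalence = 0.002542/0.3708 = 0.006855 L.
At equivalence all the acid is converted to HCOO-; total volume = 0.02628 + 0.006855 = 0.03313 L, so [HCOO-] = 0.002542/0.03313 = 0.07671 M.
Kb = Kw/Ka = 1.0e-14 / 1.8 x 10^-4 = 5.56e-11.
[OH^-] = sqrt(Kb x [HCOO-]) = sqrt(5.56e-11 x 0.07671) = 2.06e-6 M.
pOH = 5.69, so pH = 14.00 - 5.69 = 8.31.

8.31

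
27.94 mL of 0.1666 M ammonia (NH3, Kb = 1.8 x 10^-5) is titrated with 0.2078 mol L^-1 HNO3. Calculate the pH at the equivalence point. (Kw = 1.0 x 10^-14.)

n(NH3) = 0.1666 x 0.02794 = 0.004655 mol; V(HNO3) at equivalence = 0.004655/0.2078 = 0.02240 L.
At equivalence the base is fully converted to NH4+; total volume = 0.05034 L, so [NH4+] = 0.004655/0.05034 = 0.09247 M.
Ka(NH4+) = Kw/Kb = 1.0e-14 / 1.8 x 10^-5 = 5.56e-10.
[H^+] = sqrt(Ka x [NH4+]) = sqrt(5.56e-10 x 0.09247) = 7.17e-6 M.
pH = -log(7.17e-6) = 5.14.

5.14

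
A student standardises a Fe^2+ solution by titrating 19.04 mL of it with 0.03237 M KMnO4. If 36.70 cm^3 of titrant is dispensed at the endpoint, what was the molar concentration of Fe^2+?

0.312 M

n(KMnO4) = 0.03237 x 0.03670 = 0.001188 mol.
From the balanced equation, 1 mol KMnO4 reacts with 5 mol Fe^2+, so n(Fe^2+) = 0.001188 x 5/1 = 0.005940 mol.
[Fe^2+] = 0.005940 / 0.01904 L = 0.312 M.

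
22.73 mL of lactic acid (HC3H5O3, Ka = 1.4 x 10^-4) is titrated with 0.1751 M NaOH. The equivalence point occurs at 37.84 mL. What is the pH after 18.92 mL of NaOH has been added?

3.85

18.92 mL is exactly half the equivalence volume (37.84/2), i.e. the half-equivalence point.
There, n(HA) = n(A^-), so pH = pKa = -log(1.4 x 10^-4) = 3.85.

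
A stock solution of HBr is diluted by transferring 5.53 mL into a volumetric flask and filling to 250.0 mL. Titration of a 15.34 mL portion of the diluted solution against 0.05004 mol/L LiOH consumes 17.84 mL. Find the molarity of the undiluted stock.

2.63 M

n(LiOH) = 0.05004 x 0.01784 = 0.0008927 mol.
n(HBr) in the aliquot = 0.0008927 mol.
[diluted HBr] = 0.0008927 / 0.01534 = 0.05820 M.
Dilution factor = 250.0/5.530 = 45.21, so [stock] = 0.05820 x 45.21 = 2.63 M.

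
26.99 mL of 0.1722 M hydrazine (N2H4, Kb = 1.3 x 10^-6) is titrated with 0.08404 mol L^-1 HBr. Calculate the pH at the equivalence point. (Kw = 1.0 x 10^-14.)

4.68

n(N2H4) = 0.1722 x 0.02699 = 0.004648 mol; V(HBr) at equivalence = 0.004648/0.08404 = 0.05530 L.
At equivalence the base is fully converted to N2H5+; total volume = 0.08229 L, so [N2H5+] = 0.004648/0.08229 = 0.05648 M.
Ka(N2H5+) = Kw/Kb = 1.0e-14 / 1.3 x 10^-6 = 7.69e-9.
[H^+] = sqrt(Ka x [N2H5+]) = sqrt(7.69e-9 x 0.05648) = 2.08e-5 M.
pH = -log(2.08e-5) = 4.68.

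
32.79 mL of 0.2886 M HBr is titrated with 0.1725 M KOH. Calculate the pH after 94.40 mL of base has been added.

n(acid) = 0.2886 x 0.03279 = 0.009463 mol; n(KOH) added = 0.1725 x 0.09440 = 0.01628 mol.
Base is in excess by 0.01628 - 0.009463 = 0.006821 mol in a total volume of 0.1272 L.
[OH^-] = 0.006821/0.1272 = 0.05363 M, so pOH = 1.27 and pH = 14.00 - 1.27 = 12.73.

12.73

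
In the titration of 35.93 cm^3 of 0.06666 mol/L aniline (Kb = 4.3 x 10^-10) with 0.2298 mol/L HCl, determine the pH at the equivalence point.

2.96

n(C6H5NH2) = 0.06666 x 0.03593 = 0.002395 mol; V(HCl) at equivalence = 0.002395/0.2298 = 0.01042 L.
At equivalence the base is fully converted to C6H5NH3+; total volume = 0.04635 L, so [C6H5NH3+] = 0.002395/0.04635 = 0.05167 M.
Ka(C6H5NH3+) = Kw/Kb = 1.0e-14 / 4.3 x 10^-10 = 2.33e-5.
[H^+] = sqrt(Ka x [C6H5NH3+]) = sqrt(2.33e-5 x 0.05167) = 0.00110 M.
pH = -log(0.00110) = 2.96.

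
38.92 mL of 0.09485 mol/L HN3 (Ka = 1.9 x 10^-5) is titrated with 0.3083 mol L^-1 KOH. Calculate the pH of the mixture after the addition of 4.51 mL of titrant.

Initial n(HN3) = 0.09485 x 0.03892 = 0.003692 mol.
n(KOH) added = 0.3083 x 0.004510 = 0.001390 mol, converting that many moles of HN3 to N3-.
Remaining n(HN3) = 0.002301 mol; n(N3-) = 0.001390 mol.
By Henderson-Hasselbalch, pH = pKa + log([A^-]/[HA]) = 4.72 + log(0.001390/0.002301) = 4.72 + (-0.22) = 4.50.

4.50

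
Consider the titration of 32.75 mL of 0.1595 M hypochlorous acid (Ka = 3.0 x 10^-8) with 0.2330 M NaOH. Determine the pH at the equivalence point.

10.25

n(HClO) = 0.1595 x 0.03275 = 0.005224 mol; V(NaOH) at equivalence = 0.005224/0.2330 = 0.02242 L.
At equivalence all the acid is converted to ClO-; total volume = 0.03275 + 0.02242 = 0.05517 L, so [ClO-] = 0.005224/0.05517 = 0.09468 M.
Kb = Kw/Ka = 1.0e-14 / 3.0 x 10^-8 = 3.33e-7.
[OH^-] = sqrt(Kb x [ClO-]) = sqrt(3.33e-7 x 0.09468) = 0.000178 M.
pOH = 3.75, so pH = 14.00 - 3.75 = 10.25.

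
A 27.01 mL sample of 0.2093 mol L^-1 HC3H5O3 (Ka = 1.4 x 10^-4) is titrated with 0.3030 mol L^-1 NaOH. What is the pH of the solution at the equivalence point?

n(HC3H5O3) = 0.2093 x 0.02701 = 0.005653 mol; V(NaOH) at equivalence = 0.005653/0.3030 = 0.01866 L.
At equivalence all the acid is converted to C3H5O3-; total volume = 0.02701 + 0.01866 = 0.04567 L, so [C3H5O3-] = 0.005653/0.04567 = 0.1238 M.
Kb = Kw/Ka = 1.0e-14 / 1.4 x 10^-4 = 7.14e-11.
[OH^-] = sqrt(Kb x [C3H5O3-]) = sqrt(7.14e-11 x 0.1238) = 2.97e-6 M.
pOH = 5.53, so pH = 14.00 - 5.53 = 8.47.

8.47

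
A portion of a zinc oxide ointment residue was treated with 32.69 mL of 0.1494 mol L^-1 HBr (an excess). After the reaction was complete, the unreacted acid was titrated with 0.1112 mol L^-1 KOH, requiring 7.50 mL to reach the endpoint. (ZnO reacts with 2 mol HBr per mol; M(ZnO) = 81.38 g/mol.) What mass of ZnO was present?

Total n(HBr) added = 0.1494 x 0.03269 = 0.004884 mol.
n(KOH) used = 0.1112 x 0.007500 = 0.0008340 mol, which equals the excess n(HBr).
So n(HBr) consumed by the sample = 0.004884 - 0.0008340 = 0.004050 mol.
n(ZnO) = 0.004050 / 2 = 0.002025 mol.
mass = 0.002025 mol x 81.38 g/mol = 0.165 g.

0.165 g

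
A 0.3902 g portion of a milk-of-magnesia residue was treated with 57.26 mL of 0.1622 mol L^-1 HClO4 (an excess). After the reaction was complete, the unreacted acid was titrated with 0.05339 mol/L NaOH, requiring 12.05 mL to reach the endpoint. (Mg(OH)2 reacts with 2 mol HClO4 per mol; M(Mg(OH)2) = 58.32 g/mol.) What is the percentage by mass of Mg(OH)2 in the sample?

64.6%

Total n(HClO4) added = 0.1622 x 0.05726 = 0.009288 mol.
n(NaOH) used = 0.05339 x 0.01205 = 0.0006433 mol, which equals the excess n(HClO4).
So n(HClO4) consumed by the sample = 0.009288 - 0.0006433 = 0.008644 mol.
n(Mg(OH)2) = 0.008644 / 2 = 0.004322 mol.
mass Mg(OH)2 = 0.004322 x 58.32 = 0.2521 g, so %Mg(OH)2 = 0.2521/0.3902 x 100 = 64.6%.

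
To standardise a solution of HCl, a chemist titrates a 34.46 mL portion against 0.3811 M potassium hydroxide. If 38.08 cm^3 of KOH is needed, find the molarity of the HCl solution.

0.421 M

n(KOH) delivered = 0.3811 x 0.03808 = 0.01451 mol.
For a 1:1 reaction, n(HCl) = 0.01451 mol.
[HCl] = 0.01451 mol / 0.03446 L = 0.421 M.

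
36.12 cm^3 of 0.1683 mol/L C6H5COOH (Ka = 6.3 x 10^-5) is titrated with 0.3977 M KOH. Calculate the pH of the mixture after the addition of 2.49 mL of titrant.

3.49

Initial n(C6H5COOH) = 0.1683 x 0.03612 = 0.006079 mol.
n(KOH) added = 0.3977 x 0.002490 = 0.0009903 mol, converting that many moles of C6H5COOH to C6H5COO-.
Remaining n(C6H5COOH) = 0.005089 mol; n(C6H5COO-) = 0.0009903 mol.
By Henderson-Hasselbalch, pH = pKa + log([A^-]/[HA]) = 4.20 + log(0.0009903/0.005089) = 4.20 + (-0.71) = 3.49.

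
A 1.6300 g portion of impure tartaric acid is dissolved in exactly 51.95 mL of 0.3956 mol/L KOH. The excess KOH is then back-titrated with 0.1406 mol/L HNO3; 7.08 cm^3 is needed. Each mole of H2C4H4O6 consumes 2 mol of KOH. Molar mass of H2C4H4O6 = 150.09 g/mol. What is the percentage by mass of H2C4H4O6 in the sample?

Total n(KOH) added = 0.3956 x 0.05195 = 0.02055 mol.
n(HNO3) used = 0.1406 x 0.007080 = 0.0009954 mol, which equals the excess n(KOH).
So n(KOH) consumed by the sample = 0.02055 - 0.0009954 = 0.01956 mol.
n(H2C4H4O6) = 0.01956 / 2 = 0.009778 mol.
mass H2C4H4O6 = 0.009778 x 150.09 = 1.468 g, so %H2C4H4O6 = 1.468/1.6300 x 100 = 90.0%.

90.0%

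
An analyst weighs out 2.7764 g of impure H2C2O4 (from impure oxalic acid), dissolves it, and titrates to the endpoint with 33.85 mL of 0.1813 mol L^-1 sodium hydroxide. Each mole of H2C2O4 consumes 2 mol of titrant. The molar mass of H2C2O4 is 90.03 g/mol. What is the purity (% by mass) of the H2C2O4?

n(NaOH) = 0.1813 x 0.03385 = 0.006137 mol.
n(H2C2O4) = 0.006137 / 2 = 0.003069 mol.
mass of H2C2O4 = 0.003069 x 90.03 = 0.2763 g.
% purity = 0.2763 / 2.7764 x 100 = 9.95%.

9.95%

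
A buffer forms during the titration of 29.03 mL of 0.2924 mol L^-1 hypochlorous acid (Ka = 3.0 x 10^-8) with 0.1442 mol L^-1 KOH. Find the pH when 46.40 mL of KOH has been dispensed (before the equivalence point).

8.09

Initial n(HClO) = 0.2924 x 0.02903 = 0.008488 mol.
n(KOH) added = 0.1442 x 0.04640 = 0.006691 mol, converting that many moles of HClO to ClO-.
Remaining n(HClO) = 0.001797 mol; n(ClO-) = 0.006691 mol.
By Henderson-Hasselbalch, pH = pKa + log([A^-]/[HA]) = 7.52 + log(0.006691/0.001797) = 7.52 + (+0.57) = 8.09.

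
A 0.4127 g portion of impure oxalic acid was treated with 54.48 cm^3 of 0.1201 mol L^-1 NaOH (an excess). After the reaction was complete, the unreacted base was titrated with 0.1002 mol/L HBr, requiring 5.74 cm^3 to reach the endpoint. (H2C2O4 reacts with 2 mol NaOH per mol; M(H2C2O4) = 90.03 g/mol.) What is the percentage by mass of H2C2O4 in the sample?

65.1%

Total n(NaOH) added = 0.1201 x 0.05448 = 0.006543 mol.
n(HBr) used = 0.1002 x 0.005740 = 0.0005751 mol, which equals the excess n(NaOH).
So n(NaOH) consumed by the sample = 0.006543 - 0.0005751 = 0.005968 mol.
n(H2C2O4) = 0.005968 / 2 = 0.002984 mol.
mass H2C2O4 = 0.002984 x 90.03 = 0.2686 g, so %H2C2O4 = 0.2686/0.4127 x 100 = 65.1%.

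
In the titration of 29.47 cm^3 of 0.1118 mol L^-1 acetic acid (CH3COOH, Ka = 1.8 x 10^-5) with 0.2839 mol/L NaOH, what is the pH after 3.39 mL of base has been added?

Initial n(CH3COOH) = 0.1118 x 0.02947 = 0.003295 mol.
n(NaOH) added = 0.2839 x 0.003390 = 0.0009624 mol, converting that many moles of CH3COOH to CH3COO-.
Remaining n(CH3COOH) = 0.002332 mol; n(CH3COO-) = 0.0009624 mol.
By Henderson-Hasselbalch, pH = pKa + log([A^-]/[HA]) = 4.74 + log(0.0009624/0.002332) = 4.74 + (-0.38) = 4.36.

4.36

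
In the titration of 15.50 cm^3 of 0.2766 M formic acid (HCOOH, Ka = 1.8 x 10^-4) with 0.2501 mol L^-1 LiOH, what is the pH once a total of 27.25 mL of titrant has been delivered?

12.77

n(acid) = 0.2766 x 0.01550 = 0.004287 mol; n(LiOH) added = 0.2501 x 0.02725 = 0.006815 mol.
Base is in excess by 0.006815 - 0.004287 = 0.002528 mol in a total volume of 0.04275 L.
[OH^-] = 0.002528/0.04275 = 0.05913 M, so pOH = 1.23 and pH = 14.00 - 1.23 = 12.77.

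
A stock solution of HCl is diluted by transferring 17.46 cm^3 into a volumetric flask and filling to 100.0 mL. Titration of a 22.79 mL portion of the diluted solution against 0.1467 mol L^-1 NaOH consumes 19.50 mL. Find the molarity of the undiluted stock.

n(NaOH) = 0.1467 x 0.01950 = 0.002861 mol.
n(HCl) in the aliquot = 0.002861 mol.
[diluted HCl] = 0.002861 / 0.02279 = 0.1255 M.
Dilution factor = 100.0/17.46 = 5.727, so [stock] = 0.1255 x 5.727 = 0.719 M.

0.719 M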